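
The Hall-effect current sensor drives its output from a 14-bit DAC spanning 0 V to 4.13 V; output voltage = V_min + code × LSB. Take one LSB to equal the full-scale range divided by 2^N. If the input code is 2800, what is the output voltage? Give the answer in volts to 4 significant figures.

0.7058 V

Full-scale range = 4.13 V. LSB = 4.13 V / 2^14.
Output = V_min + (2800/16384) × range = 0 + 0.170898 × 4.13 V
      = 0 V + 0.705811 V = 0.705811 V.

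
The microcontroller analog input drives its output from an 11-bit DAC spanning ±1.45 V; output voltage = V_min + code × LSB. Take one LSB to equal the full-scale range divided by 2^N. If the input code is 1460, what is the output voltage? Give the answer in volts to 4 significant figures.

Full-scale range = 1.45 V − (-1.45 V) = 2.9 V. LSB = 2.9 V / 2^11.
Output = V_min + (1460/2048) × range = -1.45 + 0.712891 × 2.9 V
      = -1.45 V + 2.06738 V = 0.617383 V.

0.6174 V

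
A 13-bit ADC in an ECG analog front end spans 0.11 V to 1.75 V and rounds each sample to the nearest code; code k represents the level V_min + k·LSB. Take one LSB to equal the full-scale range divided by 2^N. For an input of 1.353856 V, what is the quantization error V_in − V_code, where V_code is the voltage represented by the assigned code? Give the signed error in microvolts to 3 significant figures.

Span: 1.75 V − (0.11 V) = 1.64 V. LSB = 1.64 V / 2^13 ≈ 200.2 µV.
(V_in − V_min)/LSB = (1.353856 − (0.11)) × 8192/1.64 = 6213.2124 → nearest code k = 6213.
Reconstructed level: 0.11 + 6213 × 1.64/8192 V = 1.353813477 V.
Error = V_in − V_code = 1.353856 − (1.353813477) = +42.5 µV.

+42.5 µV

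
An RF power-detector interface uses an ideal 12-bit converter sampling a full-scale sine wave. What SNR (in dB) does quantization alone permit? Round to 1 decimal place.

SNR = 6.02·12 + 1.76 = 74.00 dB.

74.0 dB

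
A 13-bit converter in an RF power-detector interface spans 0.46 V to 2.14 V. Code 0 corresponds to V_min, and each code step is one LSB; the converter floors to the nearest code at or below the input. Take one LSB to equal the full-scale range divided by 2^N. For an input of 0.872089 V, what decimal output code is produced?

2009

The full-scale span is 2.14 − (0.46) = 1.68 V. LSB = 1.68 V / 2^13 ≈ 205.1 µV.
code = ⌊(V_in − V_min)/LSB⌋ = ⌊(V_in − V_min) × 2^13 / range⌋
     = ⌊(0.872089 − (0.46)) × 8192 / 1.68⌋ = ⌊0.412089 × 8192/1.68⌋
     = ⌊2009.424⌋ = 2009.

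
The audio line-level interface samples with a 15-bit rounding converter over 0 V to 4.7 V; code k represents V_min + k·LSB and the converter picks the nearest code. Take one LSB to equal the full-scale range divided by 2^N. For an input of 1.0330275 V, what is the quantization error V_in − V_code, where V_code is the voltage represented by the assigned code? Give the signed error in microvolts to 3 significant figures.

+25.8 µV

Full-scale range = 4.7 V. LSB = 4.7 V / 2^15 ≈ 143.4 µV.
Position in LSBs: (1.0330275 − (0)) × 32768/4.7 = 7202.1798; rounding gives k = 7202.
Reconstructed level: 0 + 7202 × 4.7/32768 V = 1.0330017090 V.
V_in − V_code = 1.0330275 − (1.0330017090) = +25.8 µV.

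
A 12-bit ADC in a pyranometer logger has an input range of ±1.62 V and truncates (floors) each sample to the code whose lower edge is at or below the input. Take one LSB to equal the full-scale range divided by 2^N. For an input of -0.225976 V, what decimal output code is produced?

Full-scale range = 1.62 V − (-1.62 V) = 3.24 V. LSB = 3.24 V / 2^12 ≈ 0.7910 mV.
V_in − V_min = -0.225976 − (-1.62) = 1.394024 V.
Divide by LSB: 1.394024 × 4096/3.24 = 1762.3217.
Truncating gives code 1762.

1762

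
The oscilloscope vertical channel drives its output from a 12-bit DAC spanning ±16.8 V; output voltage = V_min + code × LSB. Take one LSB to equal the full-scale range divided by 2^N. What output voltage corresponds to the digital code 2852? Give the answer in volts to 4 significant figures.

6.595 V

Range = 16.8 − (-16.8) = 33.6 V. LSB = 33.6 V / 2^12.
V_out = V_min + code × LSB = -16.8 V + 2852 × 33.6 V / 4096
      = -16.8 + 23.3953 = 6.59531 V.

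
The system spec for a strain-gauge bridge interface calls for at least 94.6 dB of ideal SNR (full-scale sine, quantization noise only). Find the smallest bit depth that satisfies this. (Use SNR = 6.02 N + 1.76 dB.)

16 bits

Required N = ⌈(94.6 − 1.76)/6.02⌉ = ⌈15.422⌉ = 16.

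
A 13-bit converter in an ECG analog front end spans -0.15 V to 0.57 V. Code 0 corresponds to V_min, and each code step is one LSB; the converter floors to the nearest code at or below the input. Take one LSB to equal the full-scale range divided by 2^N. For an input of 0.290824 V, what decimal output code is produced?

Range = 0.57 − (-0.15) = 0.72 V. LSB = 0.72 V / 2^13 ≈ 87.89 µV.
(V_in − V_min) × 2^13/range = (0.290824 − (-0.15)) × 8192/0.72 = 5015.598.
Floor → code = 5015.

5015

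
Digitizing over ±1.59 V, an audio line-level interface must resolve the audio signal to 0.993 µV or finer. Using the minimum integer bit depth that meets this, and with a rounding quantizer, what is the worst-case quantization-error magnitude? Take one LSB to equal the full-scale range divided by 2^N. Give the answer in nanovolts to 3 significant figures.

Full-scale range = 1.59 V − (-1.59 V) = 3.18 V.
Levels needed ≥ 3.18/0.993 µV = 3.202e6. 2^22 = 4194304 suffices, so N_min = 22.
One LSB is 3.18 V / 4194304 = 0.75817 µV.
|e|_max = LSB/2 = 379 nV.

379 nV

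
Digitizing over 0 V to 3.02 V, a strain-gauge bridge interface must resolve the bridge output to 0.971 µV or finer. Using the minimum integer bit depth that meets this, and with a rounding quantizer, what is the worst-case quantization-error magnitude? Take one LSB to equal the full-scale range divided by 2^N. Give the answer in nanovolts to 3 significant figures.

360 nV

V_FS = 3.02 V.
3.02 V / 0.971 µV = 3.110e6. Since 2^21 = 2097152 and 2^22 = 4194304, N = 22.
Step size = 3.02/4194304 V = 0.72002 µV.
|e|_max = LSB/2 = 360 nV.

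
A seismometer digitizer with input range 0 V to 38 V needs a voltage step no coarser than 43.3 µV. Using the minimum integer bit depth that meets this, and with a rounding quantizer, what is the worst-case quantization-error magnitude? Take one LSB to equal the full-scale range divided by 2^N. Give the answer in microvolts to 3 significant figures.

V_FS = 38 V.
38 V / 43.3 µV = 877600. Since 2^19 = 524288 and 2^20 = 1048576, N = 20.
LSB = 38 V ÷ 2^20 = 38/1048576 V = 36.240 µV.
Max error for round-to-nearest is LSB/2 = 18.1 µV.

18.1 µV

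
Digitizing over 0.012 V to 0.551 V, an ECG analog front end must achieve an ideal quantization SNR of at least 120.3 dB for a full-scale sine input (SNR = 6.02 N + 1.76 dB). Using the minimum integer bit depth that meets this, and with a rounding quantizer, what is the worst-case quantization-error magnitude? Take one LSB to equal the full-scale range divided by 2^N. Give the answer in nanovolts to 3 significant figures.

257 nV

Range = 0.551 − (0.012) = 0.539 V.
N ≥ (120.3 − 1.76)/6.02 = 19.691 → N_min = 20.
LSB = 0.539 V / 2^20 = 0.51403 µV.
|e|_max = LSB/2 = 257 nV.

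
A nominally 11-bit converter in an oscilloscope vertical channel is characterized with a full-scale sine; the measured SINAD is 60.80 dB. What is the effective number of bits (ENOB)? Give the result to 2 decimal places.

(60.80 − 1.76) / 6.02 = 59.04/6.02 = 9.8073 effective bits.

9.81 bits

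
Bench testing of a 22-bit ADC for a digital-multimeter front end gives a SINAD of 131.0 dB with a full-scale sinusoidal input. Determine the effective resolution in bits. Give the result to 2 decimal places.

Inverting SNR = 6.02 N + 1.76: N_eff = (131.0 − 1.76)/6.02 = 21.4684.

21.47 bits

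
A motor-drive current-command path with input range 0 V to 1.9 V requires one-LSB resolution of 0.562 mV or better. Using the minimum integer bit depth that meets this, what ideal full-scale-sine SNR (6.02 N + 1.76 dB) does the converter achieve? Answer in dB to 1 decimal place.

74.0 dB

V_FS = 1.9 V.
Levels needed ≥ 1.9/0.562 mV = 3381. 2^12 = 4096 suffices, so N_min = 12.
6.02(12) + 1.76 = 74.00 dB.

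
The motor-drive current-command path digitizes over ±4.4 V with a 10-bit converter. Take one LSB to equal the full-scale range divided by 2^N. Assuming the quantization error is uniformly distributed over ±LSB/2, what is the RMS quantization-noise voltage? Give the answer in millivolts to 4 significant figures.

2.481 mV

Span: 4.4 V − (-4.4 V) = 8.8 V.
LSB = 8.8 V ÷ 2^10 = 8.8/1024 V = 8.59375 mV.
RMS of a uniform error over width LSB is LSB/√12 = 2.481 mV.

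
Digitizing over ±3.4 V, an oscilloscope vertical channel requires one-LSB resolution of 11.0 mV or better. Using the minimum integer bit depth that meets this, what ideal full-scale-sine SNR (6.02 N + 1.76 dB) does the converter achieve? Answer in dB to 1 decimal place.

Range = 3.4 − (-3.4) = 6.8 V.
Required number of levels: 6.8/11.0 mV = 618.18; smallest N with 2^N ≥ that is 10.
Ideal SNR at N = 10: 6.02·10 + 1.76 = 62.0 dB.

62.0 dB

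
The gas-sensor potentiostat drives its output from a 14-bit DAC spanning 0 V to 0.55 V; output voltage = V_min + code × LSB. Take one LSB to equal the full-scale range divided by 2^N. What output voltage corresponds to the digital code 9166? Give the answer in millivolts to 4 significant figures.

307.7 mV

Full-scale range = 0.55 V. LSB = 0.55 V / 2^14.
V_out = 0 + 9166 × (0.55/16384) V
      = 0 + 0.307697 = 0.307697 V.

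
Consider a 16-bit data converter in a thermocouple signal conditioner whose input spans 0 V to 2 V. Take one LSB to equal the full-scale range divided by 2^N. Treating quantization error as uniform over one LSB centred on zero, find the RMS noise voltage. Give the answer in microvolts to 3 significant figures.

Span = 2 V.
LSB = 2 V / 2^16 = 30.518 µV.
V_rms = LSB/√12 = 30.518 µV / √12 = 8.81 µV.

8.81 µV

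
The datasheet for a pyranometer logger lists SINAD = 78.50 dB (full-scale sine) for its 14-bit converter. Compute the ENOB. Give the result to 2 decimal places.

12.75 bits

ENOB = (78.50 − 1.76)/6.02 = 12.7475 bits.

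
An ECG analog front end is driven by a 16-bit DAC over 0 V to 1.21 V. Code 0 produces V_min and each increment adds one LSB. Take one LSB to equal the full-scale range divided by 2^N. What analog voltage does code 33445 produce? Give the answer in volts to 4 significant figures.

Range is 1.21 V. LSB = 1.21 V / 2^16.
V_out = 0 + 33445 × (1.21/65536) V
      = 0 V + 0.617500 V = 0.617500 V.

0.6175 V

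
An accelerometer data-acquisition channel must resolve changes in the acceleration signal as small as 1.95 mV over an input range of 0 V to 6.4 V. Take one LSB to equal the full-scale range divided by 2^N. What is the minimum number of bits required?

V_FS = 6.4 V.
6.4 V / 1.95 mV = 3282. Since 2^11 = 2048 and 2^12 = 4096, N = 12.

12 bits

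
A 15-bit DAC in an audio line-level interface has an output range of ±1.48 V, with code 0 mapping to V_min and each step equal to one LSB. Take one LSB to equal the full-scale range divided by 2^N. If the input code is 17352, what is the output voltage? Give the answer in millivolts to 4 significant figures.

87.44 mV

Range = 1.48 − (-1.48) = 2.96 V. LSB = 2.96 V / 2^15.
Output = V_min + (17352/32768) × range = -1.48 + 0.529541 × 2.96 V
      = -1.48 V + 1.56744 V = 0.0874414 V.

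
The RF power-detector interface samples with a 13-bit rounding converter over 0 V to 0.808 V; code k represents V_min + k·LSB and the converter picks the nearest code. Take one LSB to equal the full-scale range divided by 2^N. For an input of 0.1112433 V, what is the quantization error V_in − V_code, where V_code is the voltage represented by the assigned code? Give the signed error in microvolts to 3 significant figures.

Range is 0.808 V. LSB = 0.808 V / 2^13 ≈ 98.63 µV.
Position in LSBs: (0.1112433 − (0)) × 8192/0.808 = 1127.8529; rounding gives k = 1128.
Reconstructed level: 0 + 1128 × 0.808/8192 V = 0.1112578125 V.
e = 0.1112433 − (0.1112578125) = −14.5 µV.

−14.5 µV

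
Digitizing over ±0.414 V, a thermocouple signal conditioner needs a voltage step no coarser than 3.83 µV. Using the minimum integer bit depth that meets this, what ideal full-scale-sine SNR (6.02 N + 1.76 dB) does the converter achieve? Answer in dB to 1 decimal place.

110.1 dB

Full-scale range = 0.414 V − (-0.414 V) = 0.828 V.
0.828 V / 3.83 µV = 216200. Since 2^17 = 131072 and 2^18 = 262144, N = 18.
6.02(18) + 1.76 = 110.12 dB.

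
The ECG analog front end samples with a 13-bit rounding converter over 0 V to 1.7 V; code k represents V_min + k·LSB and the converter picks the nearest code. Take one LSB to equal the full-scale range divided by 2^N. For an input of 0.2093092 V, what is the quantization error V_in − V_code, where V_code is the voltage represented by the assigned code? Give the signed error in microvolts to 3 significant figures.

−78.0 µV

V_FS = 1.7 V. LSB = 1.7 V / 2^13 ≈ 207.5 µV.
(V_in − V_min)/LSB = (0.2093092 − (0)) × 8192/1.7 = 1008.6241 → nearest code k = 1009.
V_code = 0 + (1009/8192) × 1.7 = 0.2093872070 V.
Error = V_in − V_code = 0.2093092 − (0.2093872070) = −78.0 µV.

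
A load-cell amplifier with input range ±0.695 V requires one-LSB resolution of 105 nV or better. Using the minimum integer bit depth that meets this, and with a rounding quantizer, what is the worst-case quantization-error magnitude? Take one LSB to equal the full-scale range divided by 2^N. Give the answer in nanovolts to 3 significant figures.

Span: 0.695 V − (-0.695 V) = 1.39 V.
Need 2^N ≥ 1.39 V / 105 nV = 1.324e7 → N_min = 24.
Step size = 1.39/16777216 V = 82.850 nV.
Max error for round-to-nearest is LSB/2 = 41.4 nV.

41.4 nV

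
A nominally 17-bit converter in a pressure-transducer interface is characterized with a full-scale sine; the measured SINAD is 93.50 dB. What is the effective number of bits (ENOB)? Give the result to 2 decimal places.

ENOB = (SINAD − 1.76) / 6.02 = (93.50 − 1.76) / 6.02 = 91.74 / 6.02 = 15.2392.

15.24 bits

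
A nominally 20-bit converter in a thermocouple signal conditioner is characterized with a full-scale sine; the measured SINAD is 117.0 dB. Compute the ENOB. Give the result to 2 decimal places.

19.14 bits

ENOB = (117.0 − 1.76)/6.02 = 19.1429 bits.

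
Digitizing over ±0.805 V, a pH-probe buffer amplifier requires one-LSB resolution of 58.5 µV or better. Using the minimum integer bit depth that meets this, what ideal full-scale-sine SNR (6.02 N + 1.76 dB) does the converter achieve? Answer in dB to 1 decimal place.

92.1 dB

Range = 0.805 − (-0.805) = 1.61 V.
Need 2^N ≥ 1.61 V / 58.5 µV = 27520 → N_min = 15.
Ideal SNR at N = 15: 6.02·15 + 1.76 = 92.1 dB.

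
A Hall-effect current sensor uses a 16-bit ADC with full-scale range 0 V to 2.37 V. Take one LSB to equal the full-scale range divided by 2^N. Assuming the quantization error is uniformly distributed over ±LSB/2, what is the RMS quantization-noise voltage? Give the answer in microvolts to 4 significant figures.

10.44 µV

Span = 2.37 V.
LSB = 2.37 V ÷ 2^16 = 2.37/65536 V = 36.1633 µV.
V_rms = LSB/√12 = 36.1633 µV / √12 = 10.44 µV.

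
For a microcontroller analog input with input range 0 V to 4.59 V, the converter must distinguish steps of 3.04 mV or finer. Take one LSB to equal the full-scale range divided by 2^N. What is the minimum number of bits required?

Full-scale range = 4.59 V.
Need 2^N ≥ 4.59 V / 3.04 mV = 1510 → N_min = 11.

11 bits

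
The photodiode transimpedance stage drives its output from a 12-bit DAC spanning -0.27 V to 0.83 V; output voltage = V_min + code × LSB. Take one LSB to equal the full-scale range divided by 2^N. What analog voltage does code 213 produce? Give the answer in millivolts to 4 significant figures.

-212.8 mV

The full-scale span is 0.83 − (-0.27) = 1.1 V. LSB = 1.1 V / 2^12.
V_out = V_min + code × LSB = -0.27 V + 213 × 1.1 V / 4096
      = -0.27 + 0.0572021 = -0.212798 V.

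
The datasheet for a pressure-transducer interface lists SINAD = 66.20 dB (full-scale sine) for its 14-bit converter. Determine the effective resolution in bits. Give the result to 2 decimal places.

(66.20 − 1.76) / 6.02 = 64.44/6.02 = 10.7043 effective bits.

10.70 bits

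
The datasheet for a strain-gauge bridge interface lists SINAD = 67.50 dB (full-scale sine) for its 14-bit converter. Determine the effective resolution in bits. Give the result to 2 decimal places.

10.92 bits

Inverting SNR = 6.02 N + 1.76: N_eff = (67.50 − 1.76)/6.02 = 10.9203.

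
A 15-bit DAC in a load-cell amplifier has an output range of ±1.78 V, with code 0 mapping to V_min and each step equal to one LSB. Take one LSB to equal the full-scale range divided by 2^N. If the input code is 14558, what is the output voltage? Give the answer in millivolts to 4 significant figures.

Range = 1.78 − (-1.78) = 3.56 V. LSB = 3.56 V / 2^15.
V_out = V_min + code × LSB = -1.78 V + 14558 × 3.56 V / 32768
      = -1.78 + 1.58162 = -0.198381 V.

-198.4 mV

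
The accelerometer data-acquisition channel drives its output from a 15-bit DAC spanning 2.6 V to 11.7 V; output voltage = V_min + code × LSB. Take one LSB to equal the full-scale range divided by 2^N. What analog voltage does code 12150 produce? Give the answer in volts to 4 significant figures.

5.974 V

Full-scale range = 11.7 V − (2.6 V) = 9.1 V. LSB = 9.1 V / 2^15.
Output = V_min + (12150/32768) × range = 2.6 + 0.370789 × 9.1 V
      = 2.6 V + 3.37418 V = 5.97418 V.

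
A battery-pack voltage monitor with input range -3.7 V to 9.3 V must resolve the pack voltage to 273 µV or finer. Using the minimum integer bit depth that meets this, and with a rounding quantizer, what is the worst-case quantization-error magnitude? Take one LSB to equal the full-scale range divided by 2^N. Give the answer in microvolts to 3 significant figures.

Full-scale range = 9.3 V − (-3.7 V) = 13 V.
Required number of levels: 13/273 µV = 47619; smallest N with 2^N ≥ that is 16.
Step size = 13/65536 V = 198.36 µV.
|e|_max = LSB/2 = 99.2 µV.

99.2 µV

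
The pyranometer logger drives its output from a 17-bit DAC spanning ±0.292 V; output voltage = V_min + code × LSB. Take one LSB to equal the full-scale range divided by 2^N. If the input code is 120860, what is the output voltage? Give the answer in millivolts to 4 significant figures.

246.5 mV

Range = 0.292 − (-0.292) = 0.584 V. LSB = 0.584 V / 2^17.
Output = V_min + (120860/131072) × range = -0.292 + 0.922089 × 0.584 V
      = -0.292 + 0.538500 = 0.246500 V.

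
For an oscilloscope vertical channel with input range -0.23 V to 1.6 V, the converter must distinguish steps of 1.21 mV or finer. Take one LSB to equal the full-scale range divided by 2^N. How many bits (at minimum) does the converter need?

Range = 1.6 − (-0.23) = 1.83 V.
Required number of levels: 1.83/1.21 mV = 1512.4; smallest N with 2^N ≥ that is 11.

11 bits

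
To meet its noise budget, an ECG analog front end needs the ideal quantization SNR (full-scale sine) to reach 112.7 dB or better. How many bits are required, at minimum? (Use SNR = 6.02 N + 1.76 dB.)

N ≥ (112.7 − 1.76)/6.02 = 18.429 → N_min = 19.

19 bits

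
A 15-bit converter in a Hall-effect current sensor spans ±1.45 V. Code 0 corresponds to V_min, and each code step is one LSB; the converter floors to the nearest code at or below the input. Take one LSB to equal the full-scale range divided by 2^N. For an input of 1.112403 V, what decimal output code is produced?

The full-scale span is 1.45 − (-1.45) = 2.9 V. LSB = 2.9 V / 2^15 ≈ 88.50 µV.
V_in − V_min = 1.112403 − (-1.45) = 2.562403 V.
Divide by LSB: 2.562403 × 32768/2.9 = 28953.3867.
Truncating gives code 28953.

28953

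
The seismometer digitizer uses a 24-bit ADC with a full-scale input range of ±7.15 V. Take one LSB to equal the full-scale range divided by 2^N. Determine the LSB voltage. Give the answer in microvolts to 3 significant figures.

Span: 7.15 V − (-7.15 V) = 14.3 V.
Number of codes = 2^24 = 16777216.
LSB = 14.3 V ÷ 2^24 = 14.3/16777216 V = 0.852 µV.

0.852 µV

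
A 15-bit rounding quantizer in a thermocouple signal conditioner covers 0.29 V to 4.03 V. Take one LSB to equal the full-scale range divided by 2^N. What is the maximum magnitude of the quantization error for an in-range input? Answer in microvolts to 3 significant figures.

57.1 µV

Range = 4.03 − (0.29) = 3.74 V.
LSB = 3.74 V / 2^15 = 114.14 µV.
Worst-case error for round-to-nearest is half an LSB: 57.1 µV.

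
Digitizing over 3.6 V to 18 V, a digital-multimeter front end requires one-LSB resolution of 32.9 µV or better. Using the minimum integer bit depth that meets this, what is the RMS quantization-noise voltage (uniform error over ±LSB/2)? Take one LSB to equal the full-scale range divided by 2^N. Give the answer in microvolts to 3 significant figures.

7.93 µV

The full-scale span is 18 − (3.6) = 14.4 V.
14.4 V / 32.9 µV = 437700. Since 2^18 = 262144 and 2^19 = 524288, N = 19.
LSB = 14.4 V ÷ 2^19 = 14.4/524288 V = 27.466 µV.
V_rms = LSB/√12 = 7.93 µV.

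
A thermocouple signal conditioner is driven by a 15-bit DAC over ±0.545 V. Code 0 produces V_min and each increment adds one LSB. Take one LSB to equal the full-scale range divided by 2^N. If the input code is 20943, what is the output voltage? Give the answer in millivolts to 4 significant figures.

151.7 mV

The full-scale span is 0.545 − (-0.545) = 1.09 V. LSB = 1.09 V / 2^15.
Output = V_min + (20943/32768) × range = -0.545 + 0.639130 × 1.09 V
      = -0.545 V + 0.696651 V = 0.151651 V.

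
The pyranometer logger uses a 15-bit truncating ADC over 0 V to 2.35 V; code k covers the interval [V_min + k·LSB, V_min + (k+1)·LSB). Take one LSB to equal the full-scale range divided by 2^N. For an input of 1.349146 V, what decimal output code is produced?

V_FS = 2.35 V. LSB = 2.35 V / 2^15 ≈ 71.72 µV.
V_in − V_min = 1.349146 − (0) = 1.349146 V.
Divide by LSB: 1.349146 × 32768/2.35 = 18812.2622.
Truncating gives code 18812.

18812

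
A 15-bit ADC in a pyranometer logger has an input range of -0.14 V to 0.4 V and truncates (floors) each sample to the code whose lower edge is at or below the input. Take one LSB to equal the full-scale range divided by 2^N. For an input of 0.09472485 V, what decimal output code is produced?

14243

Full-scale range = 0.4 V − (-0.14 V) = 0.54 V. LSB = 0.54 V / 2^15 ≈ 16.48 µV.
(V_in − V_min) × 2^15/range = (0.09472485 − (-0.14)) × 32768/0.54 = 14243.452.
Floor → code = 14243.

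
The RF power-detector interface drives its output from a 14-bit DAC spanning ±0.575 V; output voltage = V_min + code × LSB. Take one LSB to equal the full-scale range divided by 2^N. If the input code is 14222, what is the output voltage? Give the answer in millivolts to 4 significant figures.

423.2 mV

Range = 0.575 − (-0.575) = 1.15 V. LSB = 1.15 V / 2^14.
V_out = -0.575 + 14222 × (1.15/16384) V
      = -0.575 V + 0.998248 V = 0.423248 V.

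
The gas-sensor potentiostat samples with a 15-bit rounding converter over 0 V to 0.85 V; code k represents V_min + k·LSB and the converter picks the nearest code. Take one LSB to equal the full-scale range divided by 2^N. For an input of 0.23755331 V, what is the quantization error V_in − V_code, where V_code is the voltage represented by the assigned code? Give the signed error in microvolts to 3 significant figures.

Range is 0.85 V. LSB = 0.85 V / 2^15 ≈ 25.94 µV.
(0.23755331 − (0)) / LSB = 0.23755331 × 32768/0.85 = 9157.8198. Nearest integer: k = 9158.
V_code = V_min + k × range/2^15 = 0 + 9158 × 0.85/32768 = 0.23755798340 V.
V_in − V_code = 0.23755331 − (0.23755798340) = −4.67 µV.

−4.67 µV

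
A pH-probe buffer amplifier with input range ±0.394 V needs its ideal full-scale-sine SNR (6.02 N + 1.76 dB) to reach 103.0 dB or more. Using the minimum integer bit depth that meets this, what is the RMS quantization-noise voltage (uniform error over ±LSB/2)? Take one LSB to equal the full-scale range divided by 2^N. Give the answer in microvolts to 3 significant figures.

Span: 0.394 V − (-0.394 V) = 0.788 V.
N ≥ (103.0 − 1.76)/6.02 = 16.817 → N_min = 17.
One LSB is 0.788 V / 131072 = 6.0120 µV.
RMS noise = LSB/√12 = 1.74 µV.

1.74 µV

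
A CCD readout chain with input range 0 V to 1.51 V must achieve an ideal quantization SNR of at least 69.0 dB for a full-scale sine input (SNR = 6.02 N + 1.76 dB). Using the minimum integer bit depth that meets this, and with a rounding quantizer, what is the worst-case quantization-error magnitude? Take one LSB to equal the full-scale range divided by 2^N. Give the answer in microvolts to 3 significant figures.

V_FS = 1.51 V.
Solving 6.02 N ≥ 69.0 − 1.76: N ≥ 11.169. Round up → N = 12.
Step size = 1.51/4096 V = 368.65 µV.
Max error for round-to-nearest is LSB/2 = 184 µV.

184 µV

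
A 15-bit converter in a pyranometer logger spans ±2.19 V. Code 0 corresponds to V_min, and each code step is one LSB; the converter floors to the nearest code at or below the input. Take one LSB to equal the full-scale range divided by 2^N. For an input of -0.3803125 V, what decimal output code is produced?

The full-scale span is 2.19 − (-2.19) = 4.38 V. LSB = 4.38 V / 2^15 ≈ 133.7 µV.
(V_in − V_min) × 2^15/range = (-0.3803125 − (-2.19)) × 32768/4.38 = 13538.776.
Floor → code = 13538.

13538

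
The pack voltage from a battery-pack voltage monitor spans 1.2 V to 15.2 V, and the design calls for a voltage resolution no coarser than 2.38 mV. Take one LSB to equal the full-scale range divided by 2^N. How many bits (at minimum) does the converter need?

Range = 15.2 − (1.2) = 14 V.
Required number of levels: 14/2.38 mV = 5882.4; smallest N with 2^N ≥ that is 13.

13 bits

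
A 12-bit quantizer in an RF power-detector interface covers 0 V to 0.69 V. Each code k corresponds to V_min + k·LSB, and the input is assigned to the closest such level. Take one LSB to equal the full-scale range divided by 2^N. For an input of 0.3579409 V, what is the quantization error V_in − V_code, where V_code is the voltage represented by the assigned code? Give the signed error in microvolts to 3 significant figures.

−30.3 µV

Full-scale range = 0.69 V. LSB = 0.69 V / 2^12 ≈ 168.5 µV.
Position in LSBs: (0.3579409 − (0)) × 4096/0.69 = 2124.8202; rounding gives k = 2125.
Reconstructed level: 0 + 2125 × 0.69/4096 V = 0.3579711914 V.
e = 0.3579409 − (0.3579711914) = −30.3 µV.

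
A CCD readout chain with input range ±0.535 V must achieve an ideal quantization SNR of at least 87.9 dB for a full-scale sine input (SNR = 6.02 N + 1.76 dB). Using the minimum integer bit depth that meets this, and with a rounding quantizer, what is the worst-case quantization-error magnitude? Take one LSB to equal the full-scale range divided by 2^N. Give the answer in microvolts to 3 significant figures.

16.3 µV

Full-scale range = 0.535 V − (-0.535 V) = 1.07 V.
Solving 6.02 N ≥ 87.9 − 1.76: N ≥ 14.309. Round up → N = 15.
LSB = 1.07 V ÷ 2^15 = 1.07/32768 V = 32.654 µV.
Max error for round-to-nearest is LSB/2 = 16.3 µV.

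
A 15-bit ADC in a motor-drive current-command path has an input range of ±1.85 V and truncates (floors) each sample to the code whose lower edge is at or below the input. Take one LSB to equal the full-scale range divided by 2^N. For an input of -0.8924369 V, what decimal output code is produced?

8480

Full-scale range = 1.85 V − (-1.85 V) = 3.7 V. LSB = 3.7 V / 2^15 ≈ 112.9 µV.
V_in − V_min = -0.8924369 − (-1.85) = 0.9575631 V.
Divide by LSB: 0.9575631 × 32768/3.7 = 8480.3859.
Truncating gives code 8480.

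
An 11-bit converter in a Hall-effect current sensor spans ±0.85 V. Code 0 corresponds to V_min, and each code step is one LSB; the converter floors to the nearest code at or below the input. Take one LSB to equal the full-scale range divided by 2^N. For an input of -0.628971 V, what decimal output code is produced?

266

Span: 0.85 V − (-0.85 V) = 1.7 V. LSB = 1.7 V / 2^11 ≈ 0.8301 mV.
(V_in − V_min) × 2^11/range = (-0.628971 − (-0.85)) × 2048/1.7 = 266.275.
Floor → code = 266.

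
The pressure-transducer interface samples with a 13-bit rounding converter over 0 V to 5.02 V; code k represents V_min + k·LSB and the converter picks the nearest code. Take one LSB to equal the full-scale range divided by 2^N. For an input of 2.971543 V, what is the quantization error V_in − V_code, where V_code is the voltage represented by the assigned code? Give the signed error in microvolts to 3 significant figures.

+110 µV

V_FS = 5.02 V. LSB = 5.02 V / 2^13 ≈ 0.6128 mV.
(2.971543 − (0)) / LSB = 2.971543 × 8192/5.02 = 4849.1793. Nearest integer: k = 4849.
Reconstructed level: 0 + 4849 × 5.02/8192 V = 2.971433105 V.
Error = V_in − V_code = 2.971543 − (2.971433105) = +110 µV.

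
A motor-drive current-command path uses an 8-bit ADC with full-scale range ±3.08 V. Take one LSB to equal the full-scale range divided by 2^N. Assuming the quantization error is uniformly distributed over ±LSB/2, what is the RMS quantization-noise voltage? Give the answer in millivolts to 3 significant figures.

6.95 mV

Range = 3.08 − (-3.08) = 6.16 V.
LSB = 6.16 V ÷ 2^8 = 6.16/256 V = 24.063 mV.
V_rms = LSB/√12 = 24.063 mV / √12 = 6.95 mV.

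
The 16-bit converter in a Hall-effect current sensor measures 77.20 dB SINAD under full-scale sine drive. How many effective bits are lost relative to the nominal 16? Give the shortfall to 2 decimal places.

3.47 bits

N_eff = (77.20 − 1.76)/6.02 = 12.5316 bits.
Shortfall = 16 − 12.5316 = 3.4684 bits.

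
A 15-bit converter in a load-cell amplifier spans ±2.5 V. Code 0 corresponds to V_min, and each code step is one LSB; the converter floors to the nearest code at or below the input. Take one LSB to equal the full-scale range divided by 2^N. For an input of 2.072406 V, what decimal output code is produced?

29965

Span: 2.5 V − (-2.5 V) = 5 V. LSB = 5 V / 2^15 ≈ 152.6 µV.
(V_in − V_min) × 2^15/range = (2.072406 − (-2.5)) × 32768/5 = 29965.720.
Floor → code = 29965.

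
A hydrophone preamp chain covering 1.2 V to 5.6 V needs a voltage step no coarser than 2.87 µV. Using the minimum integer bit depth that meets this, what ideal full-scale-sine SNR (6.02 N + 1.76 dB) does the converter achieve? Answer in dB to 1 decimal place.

128.2 dB

Full-scale range = 5.6 V − (1.2 V) = 4.4 V.
Need 2^N ≥ 4.4 V / 2.87 µV = 1.533e6 → N_min = 21.
Ideal SNR at N = 21: 6.02·21 + 1.76 = 128.2 dB.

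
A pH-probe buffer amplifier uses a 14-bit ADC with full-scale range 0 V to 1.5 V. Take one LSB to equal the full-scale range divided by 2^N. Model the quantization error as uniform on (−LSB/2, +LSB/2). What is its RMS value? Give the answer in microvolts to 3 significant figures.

26.4 µV

Full-scale range = 1.5 V.
LSB = 1.5 V / 2^14 = 91.553 µV.
σ_q = LSB/√12 = 91.553 µV/3.4641 = 26.4 µV.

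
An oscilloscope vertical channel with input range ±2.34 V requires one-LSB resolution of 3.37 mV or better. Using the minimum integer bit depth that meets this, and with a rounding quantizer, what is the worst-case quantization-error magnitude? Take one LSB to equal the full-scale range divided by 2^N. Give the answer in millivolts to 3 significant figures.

Full-scale range = 2.34 V − (-2.34 V) = 4.68 V.
Need 2^N ≥ 4.68 V / 3.37 mV = 1389 → N_min = 11.
Step size = 4.68/2048 V = 2.2852 mV.
|e|_max = LSB/2 = 1.14 mV.

1.14 mV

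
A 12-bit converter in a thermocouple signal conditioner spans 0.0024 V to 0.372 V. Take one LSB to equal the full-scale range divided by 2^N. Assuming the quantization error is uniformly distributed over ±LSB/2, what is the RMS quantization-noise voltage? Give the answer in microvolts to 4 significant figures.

The full-scale span is 0.372 − (0.0024) = 0.3696 V.
LSB = 0.3696 V / 2^12 = 90.2344 µV.
V_rms = LSB/√12 = 90.2344 µV / √12 = 26.05 µV.

26.05 µV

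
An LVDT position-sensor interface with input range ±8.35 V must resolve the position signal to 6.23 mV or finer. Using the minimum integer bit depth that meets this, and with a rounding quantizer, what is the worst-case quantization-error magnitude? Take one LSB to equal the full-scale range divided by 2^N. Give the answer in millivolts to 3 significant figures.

2.04 mV

Range = 8.35 − (-8.35) = 16.7 V.
16.7 V / 6.23 mV = 2681. Since 2^11 = 2048 and 2^12 = 4096, N = 12.
Step size = 16.7/4096 V = 4.0771 mV.
Max error for round-to-nearest is LSB/2 = 2.04 mV.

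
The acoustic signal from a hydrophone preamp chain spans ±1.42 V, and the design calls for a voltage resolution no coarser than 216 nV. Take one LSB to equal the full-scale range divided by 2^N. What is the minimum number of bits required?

24 bits

The full-scale span is 1.42 − (-1.42) = 2.84 V.
Required number of levels: 2.84/216 nV = 1.3148e7; smallest N with 2^N ≥ that is 24.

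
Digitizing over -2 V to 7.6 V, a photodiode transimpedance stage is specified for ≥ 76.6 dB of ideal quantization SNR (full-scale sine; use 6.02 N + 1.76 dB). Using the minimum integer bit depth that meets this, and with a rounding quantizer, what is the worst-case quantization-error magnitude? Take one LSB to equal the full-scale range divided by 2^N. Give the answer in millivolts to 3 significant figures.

0.586 mV

Full-scale range = 7.6 V − (-2 V) = 9.6 V.
N ≥ (76.6 − 1.76)/6.02 = 12.432 → N_min = 13.
LSB = 9.6 V / 2^13 = 1.1719 mV.
|e|_max = LSB/2 = 0.586 mV.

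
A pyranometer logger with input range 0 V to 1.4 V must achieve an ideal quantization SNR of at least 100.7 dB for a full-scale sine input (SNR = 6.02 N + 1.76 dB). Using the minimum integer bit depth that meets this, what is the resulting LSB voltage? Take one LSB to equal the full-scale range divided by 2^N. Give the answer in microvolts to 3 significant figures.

10.7 µV

Full-scale range = 1.4 V.
6.02 N + 1.76 ≥ 100.7 gives N ≥ 16.435, so the minimum integer is 17.
Step size = 1.4/131072 V = 10.7 µV.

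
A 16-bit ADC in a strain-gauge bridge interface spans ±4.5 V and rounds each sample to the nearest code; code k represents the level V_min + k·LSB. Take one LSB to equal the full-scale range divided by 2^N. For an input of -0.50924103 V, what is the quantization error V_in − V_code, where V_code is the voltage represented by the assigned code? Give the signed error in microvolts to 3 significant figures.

Range = 4.5 − (-4.5) = 9 V. LSB = 9 V / 2^16 ≈ 137.3 µV.
Position in LSBs: (-0.50924103 − (-4.5)) × 65536/9 = 29059.8200; rounding gives k = 29060.
Reconstructed level: -4.5 + 29060 × 9/65536 V = -0.50921630859 V.
V_in − V_code = -0.50924103 − (-0.50921630859) = −24.7 µV.

−24.7 µV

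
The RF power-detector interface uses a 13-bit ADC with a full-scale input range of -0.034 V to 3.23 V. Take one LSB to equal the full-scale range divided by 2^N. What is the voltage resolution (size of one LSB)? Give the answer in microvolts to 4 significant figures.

Full-scale range = 3.23 V − (-0.034 V) = 3.264 V.
Number of codes = 2^13 = 8192.
One LSB is 3.264 V / 8192 = 398.4 µV.

398.4 µV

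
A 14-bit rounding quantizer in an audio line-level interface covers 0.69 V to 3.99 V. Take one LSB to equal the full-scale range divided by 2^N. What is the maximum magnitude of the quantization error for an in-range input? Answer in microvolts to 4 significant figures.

100.7 µV

Full-scale range = 3.99 V − (0.69 V) = 3.3 V.
Step size = 3.3/16384 V = 201.416 µV.
A rounding quantizer has |error| ≤ LSB/2 = 100.7 µV.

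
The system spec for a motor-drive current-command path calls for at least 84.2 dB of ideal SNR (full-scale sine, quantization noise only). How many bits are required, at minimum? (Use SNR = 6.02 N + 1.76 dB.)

6.02 N + 1.76 ≥ 84.2 gives N ≥ 13.694, so the minimum integer is 14.

14 bits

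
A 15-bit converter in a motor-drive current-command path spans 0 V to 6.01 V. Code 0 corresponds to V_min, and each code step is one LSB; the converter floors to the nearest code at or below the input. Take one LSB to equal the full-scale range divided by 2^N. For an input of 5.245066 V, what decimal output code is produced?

Full-scale range = 6.01 V. LSB = 6.01 V / 2^15 ≈ 183.4 µV.
V_in − V_min = 5.245066 − (0) = 5.245066 V.
Divide by LSB: 5.245066 × 32768/6.01 = 28597.3915.
Truncating gives code 28597.

28597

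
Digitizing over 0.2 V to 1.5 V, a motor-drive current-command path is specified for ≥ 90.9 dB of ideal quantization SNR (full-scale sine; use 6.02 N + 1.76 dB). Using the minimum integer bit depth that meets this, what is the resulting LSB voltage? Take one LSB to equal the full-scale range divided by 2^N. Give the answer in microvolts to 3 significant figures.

39.7 µV

Span: 1.5 V − (0.2 V) = 1.3 V.
Required N = ⌈(90.9 − 1.76)/6.02⌉ = ⌈14.807⌉ = 15.
LSB = 1.3 V ÷ 2^15 = 1.3/32768 V = 39.7 µV.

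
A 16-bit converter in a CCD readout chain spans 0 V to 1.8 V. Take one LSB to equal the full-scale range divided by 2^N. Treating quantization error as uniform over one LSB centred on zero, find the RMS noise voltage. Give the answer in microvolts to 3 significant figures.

7.93 µV

V_FS = 1.8 V.
LSB = 1.8 V / 2^16 = 27.466 µV.
σ_q = LSB/√12 = 27.466 µV/3.4641 = 7.93 µV.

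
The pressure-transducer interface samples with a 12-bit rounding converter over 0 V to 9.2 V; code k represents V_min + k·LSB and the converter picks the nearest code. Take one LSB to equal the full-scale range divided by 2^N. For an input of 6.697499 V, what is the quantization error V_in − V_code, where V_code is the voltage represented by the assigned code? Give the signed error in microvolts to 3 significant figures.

−353 µV

Span = 9.2 V. LSB = 9.2 V / 2^12 ≈ 2.246 mV.
Position in LSBs: (6.697499 − (0)) × 4096/9.2 = 2981.8430; rounding gives k = 2982.
Reconstructed level: 0 + 2982 × 9.2/4096 V = 6.697851563 V.
e = 6.697499 − (6.697851563) = −353 µV.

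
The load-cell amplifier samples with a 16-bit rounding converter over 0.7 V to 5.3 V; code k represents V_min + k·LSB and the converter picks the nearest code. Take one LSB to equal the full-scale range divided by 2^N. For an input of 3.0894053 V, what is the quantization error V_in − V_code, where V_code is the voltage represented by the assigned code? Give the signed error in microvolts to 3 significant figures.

−17.3 µV

Full-scale range = 5.3 V − (0.7 V) = 4.6 V. LSB = 4.6 V / 2^16 ≈ 70.19 µV.
(3.0894053 − (0.7)) / LSB = 2.3894053 × 65536/4.6 = 34041.7534. Nearest integer: k = 34042.
V_code = V_min + k × range/2^16 = 0.7 + 34042 × 4.6/65536 = 3.0894226074 V.
Error = V_in − V_code = 3.0894053 − (3.0894226074) = −17.3 µV.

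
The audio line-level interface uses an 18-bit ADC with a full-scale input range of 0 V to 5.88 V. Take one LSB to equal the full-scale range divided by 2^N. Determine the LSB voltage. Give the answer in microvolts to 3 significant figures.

Full-scale range = 5.88 V.
2^18 = 262144 levels.
Step size = 5.88/262144 V = 22.4 µV.

22.4 µV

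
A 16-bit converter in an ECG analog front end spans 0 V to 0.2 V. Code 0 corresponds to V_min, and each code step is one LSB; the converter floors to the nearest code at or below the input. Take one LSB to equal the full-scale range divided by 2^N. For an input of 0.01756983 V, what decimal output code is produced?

Full-scale range = 0.2 V. LSB = 0.2 V / 2^16 ≈ 3.052 µV.
code = ⌊(V_in − V_min)/LSB⌋ = ⌊(V_in − V_min) × 2^16 / range⌋
     = ⌊(0.01756983 − (0)) × 65536 / 0.2⌋ = ⌊0.01756983 × 65536/0.2⌋
     = ⌊5757.282⌋ = 5757.

5757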